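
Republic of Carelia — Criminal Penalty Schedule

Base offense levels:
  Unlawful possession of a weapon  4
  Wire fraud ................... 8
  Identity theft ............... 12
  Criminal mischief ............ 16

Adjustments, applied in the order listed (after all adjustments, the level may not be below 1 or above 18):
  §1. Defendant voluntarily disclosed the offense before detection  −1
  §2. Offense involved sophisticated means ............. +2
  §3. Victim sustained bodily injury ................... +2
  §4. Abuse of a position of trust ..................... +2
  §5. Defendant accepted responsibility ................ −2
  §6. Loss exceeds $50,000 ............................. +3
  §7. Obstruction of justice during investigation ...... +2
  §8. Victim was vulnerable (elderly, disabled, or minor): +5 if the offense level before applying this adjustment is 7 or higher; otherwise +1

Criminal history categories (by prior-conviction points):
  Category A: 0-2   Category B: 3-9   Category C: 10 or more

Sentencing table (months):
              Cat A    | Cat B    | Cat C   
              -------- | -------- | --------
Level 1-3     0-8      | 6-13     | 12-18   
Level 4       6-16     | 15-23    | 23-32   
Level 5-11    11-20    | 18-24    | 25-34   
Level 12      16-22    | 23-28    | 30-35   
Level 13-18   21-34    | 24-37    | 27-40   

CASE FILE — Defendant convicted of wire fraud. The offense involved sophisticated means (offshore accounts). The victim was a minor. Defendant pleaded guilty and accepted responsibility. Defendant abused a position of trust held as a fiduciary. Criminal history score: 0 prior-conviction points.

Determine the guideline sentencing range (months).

Base offense level for wire fraud: 8.
§2 applies: 8 + 2 = 10.
§3 does not apply.
§4 applies: 10 + 2 = 12.
§5 applies: 12 − 2 = 10.
§6 does not apply.
§7 does not apply.
§8 applies (level before this adjustment is 10 ≥ 7, so +5): 10 + 5 = 15.
Final offense level: 15.
Criminal history: 0 prior points → Category A (0-2).
Level 15 falls in the 13-18 band.
Grid: Level 13-18 × Category A = 21-34 months.

21-34 months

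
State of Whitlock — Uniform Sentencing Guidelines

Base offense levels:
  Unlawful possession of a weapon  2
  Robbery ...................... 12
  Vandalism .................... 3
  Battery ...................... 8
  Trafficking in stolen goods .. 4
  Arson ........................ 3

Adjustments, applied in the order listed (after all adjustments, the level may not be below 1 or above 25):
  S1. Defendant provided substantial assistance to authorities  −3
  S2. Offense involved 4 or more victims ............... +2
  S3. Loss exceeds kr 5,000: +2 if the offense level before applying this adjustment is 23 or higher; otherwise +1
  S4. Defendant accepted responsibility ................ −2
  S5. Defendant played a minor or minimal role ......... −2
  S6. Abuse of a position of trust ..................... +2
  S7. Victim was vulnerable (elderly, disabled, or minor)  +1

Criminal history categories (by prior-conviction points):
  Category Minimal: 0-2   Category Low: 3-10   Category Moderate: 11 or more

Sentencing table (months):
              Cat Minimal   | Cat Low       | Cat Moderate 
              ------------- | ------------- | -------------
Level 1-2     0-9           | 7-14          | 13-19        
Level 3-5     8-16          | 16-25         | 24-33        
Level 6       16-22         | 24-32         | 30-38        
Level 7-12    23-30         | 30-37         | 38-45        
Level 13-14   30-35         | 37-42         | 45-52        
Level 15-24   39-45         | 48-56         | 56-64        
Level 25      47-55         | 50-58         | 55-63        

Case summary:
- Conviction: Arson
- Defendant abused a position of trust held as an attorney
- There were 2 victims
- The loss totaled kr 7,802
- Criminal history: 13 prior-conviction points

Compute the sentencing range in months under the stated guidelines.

30-38 months

Base offense level for arson: 3.
S2 does not apply.
S3 applies (level before this adjustment is 3 < 23, so +1): 3 + 1 = 4.
S5 does not apply.
S6 applies: 4 + 2 = 6.
S7 does not apply.
Final offense level: 6.
Criminal history: 13 prior points → Category Moderate (11+).
Level 6 falls in the 6 band.
Grid: Level 6 × Category Moderate = 30-38 months.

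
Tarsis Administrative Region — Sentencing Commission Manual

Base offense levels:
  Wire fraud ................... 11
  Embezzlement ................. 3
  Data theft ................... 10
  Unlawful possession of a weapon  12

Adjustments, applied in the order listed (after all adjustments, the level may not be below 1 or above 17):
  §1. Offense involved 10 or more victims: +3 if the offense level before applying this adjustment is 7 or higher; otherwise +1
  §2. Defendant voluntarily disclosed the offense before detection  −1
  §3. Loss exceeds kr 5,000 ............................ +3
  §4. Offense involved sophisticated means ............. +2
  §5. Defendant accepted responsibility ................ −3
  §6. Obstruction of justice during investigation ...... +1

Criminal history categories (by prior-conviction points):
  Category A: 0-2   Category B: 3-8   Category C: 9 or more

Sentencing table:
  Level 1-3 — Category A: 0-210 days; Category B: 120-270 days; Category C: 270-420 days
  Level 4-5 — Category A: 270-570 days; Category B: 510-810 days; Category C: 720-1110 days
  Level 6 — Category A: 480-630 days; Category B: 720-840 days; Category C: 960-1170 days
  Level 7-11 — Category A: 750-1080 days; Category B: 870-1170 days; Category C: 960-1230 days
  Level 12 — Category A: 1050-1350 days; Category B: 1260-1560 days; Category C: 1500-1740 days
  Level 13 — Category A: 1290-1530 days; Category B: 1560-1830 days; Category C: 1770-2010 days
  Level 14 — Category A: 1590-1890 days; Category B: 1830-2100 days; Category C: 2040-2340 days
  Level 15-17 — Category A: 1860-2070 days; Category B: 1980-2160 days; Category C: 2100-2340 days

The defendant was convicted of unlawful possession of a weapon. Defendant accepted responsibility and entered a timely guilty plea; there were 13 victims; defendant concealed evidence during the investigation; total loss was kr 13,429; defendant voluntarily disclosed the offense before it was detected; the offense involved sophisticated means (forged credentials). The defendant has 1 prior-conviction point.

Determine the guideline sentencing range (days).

1860-2070 days

Base offense level for unlawful possession of a weapon: 12.
§1 applies (level before this adjustment is 12 ≥ 7, so +3): 12 + 3 = 15.
§2 applies: 15 − 1 = 14.
§3 applies: 14 + 3 = 17.
§4 applies: 17 + 2 = 19.
§5 applies: 19 − 3 = 16.
§6 applies: 16 + 1 = 17.
Final offense level: 17.
Criminal history: 1 prior point → Category A (0-2).
Level 17 falls in the 15-17 band.
Grid: Level 15-17 × Category A = 1860-2070 days.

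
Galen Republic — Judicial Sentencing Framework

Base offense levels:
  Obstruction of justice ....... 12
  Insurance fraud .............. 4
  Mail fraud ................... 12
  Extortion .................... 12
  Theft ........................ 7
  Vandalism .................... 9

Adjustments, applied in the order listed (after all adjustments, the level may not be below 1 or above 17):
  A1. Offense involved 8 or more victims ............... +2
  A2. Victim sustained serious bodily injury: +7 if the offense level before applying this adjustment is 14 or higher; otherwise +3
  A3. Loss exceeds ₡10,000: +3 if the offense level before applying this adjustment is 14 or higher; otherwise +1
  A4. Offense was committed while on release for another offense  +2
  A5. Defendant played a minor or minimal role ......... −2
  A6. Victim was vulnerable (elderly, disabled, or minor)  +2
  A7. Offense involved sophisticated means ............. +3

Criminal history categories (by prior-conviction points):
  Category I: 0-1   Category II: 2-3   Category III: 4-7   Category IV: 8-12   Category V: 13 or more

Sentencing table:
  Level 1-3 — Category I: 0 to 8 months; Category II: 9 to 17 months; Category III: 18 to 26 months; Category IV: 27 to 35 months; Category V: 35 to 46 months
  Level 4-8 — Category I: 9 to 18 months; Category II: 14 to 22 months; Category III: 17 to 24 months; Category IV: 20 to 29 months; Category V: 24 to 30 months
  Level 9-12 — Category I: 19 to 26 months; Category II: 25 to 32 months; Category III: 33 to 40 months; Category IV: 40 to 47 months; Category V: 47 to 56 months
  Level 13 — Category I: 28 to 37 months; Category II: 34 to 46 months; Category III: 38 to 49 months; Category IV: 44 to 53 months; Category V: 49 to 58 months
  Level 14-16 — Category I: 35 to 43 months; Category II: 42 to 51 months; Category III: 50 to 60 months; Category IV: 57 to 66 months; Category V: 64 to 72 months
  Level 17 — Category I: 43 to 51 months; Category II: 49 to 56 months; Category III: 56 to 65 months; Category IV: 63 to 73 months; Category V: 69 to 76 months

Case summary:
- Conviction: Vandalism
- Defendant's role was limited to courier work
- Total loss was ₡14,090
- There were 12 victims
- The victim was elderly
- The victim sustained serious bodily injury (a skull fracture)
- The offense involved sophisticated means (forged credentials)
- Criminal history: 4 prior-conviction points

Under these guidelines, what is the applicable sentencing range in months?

Base offense level for vandalism: 9.
A1 applies: 9 + 2 = 11.
A2 applies (level before this adjustment is 11 < 14, so +3): 11 + 3 = 14.
A3 applies (level before this adjustment is 14 ≥ 14, so +3): 14 + 3 = 17.
A5 applies: 17 − 2 = 15.
A6 applies: 15 + 2 = 17.
A7 applies: 17 + 3 = 20.
Level 20 exceeds the maximum of 17; capped at 17.
Final offense level: 17.
Criminal history: 4 prior points → Category III (4-7).
Level 17 falls in the 17 band.
Grid: Level 17 × Category III = 56-65 months.

56-65 months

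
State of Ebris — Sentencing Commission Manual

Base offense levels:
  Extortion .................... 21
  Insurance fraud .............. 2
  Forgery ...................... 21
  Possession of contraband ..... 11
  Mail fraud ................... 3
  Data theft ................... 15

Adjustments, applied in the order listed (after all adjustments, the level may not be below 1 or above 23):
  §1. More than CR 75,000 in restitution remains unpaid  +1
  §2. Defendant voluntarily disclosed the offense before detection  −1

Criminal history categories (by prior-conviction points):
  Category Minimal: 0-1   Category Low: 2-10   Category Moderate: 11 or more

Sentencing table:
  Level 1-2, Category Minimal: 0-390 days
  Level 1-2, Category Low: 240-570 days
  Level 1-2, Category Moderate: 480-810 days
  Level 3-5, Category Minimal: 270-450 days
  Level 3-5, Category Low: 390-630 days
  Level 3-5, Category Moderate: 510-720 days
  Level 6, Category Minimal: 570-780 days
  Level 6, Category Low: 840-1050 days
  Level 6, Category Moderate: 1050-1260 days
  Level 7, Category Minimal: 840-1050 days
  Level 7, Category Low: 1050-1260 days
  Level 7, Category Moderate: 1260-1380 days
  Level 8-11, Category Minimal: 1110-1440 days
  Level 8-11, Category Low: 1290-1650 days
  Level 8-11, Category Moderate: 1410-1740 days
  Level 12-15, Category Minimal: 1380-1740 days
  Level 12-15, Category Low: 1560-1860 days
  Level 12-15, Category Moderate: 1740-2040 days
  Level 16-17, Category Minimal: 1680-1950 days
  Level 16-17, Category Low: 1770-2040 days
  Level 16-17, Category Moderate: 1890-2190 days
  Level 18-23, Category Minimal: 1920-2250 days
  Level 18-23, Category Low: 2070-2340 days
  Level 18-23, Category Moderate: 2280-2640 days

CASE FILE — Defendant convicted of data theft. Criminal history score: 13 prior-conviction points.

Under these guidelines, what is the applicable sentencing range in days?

Base offense level for data theft: 15.
Final offense level: 15.
Criminal history: 13 prior points → Category Moderate (11+).
Level 15 falls in the 12-15 band.
Grid: Level 12-15 × Category Moderate = 1740-2040 days.

1740-2040 days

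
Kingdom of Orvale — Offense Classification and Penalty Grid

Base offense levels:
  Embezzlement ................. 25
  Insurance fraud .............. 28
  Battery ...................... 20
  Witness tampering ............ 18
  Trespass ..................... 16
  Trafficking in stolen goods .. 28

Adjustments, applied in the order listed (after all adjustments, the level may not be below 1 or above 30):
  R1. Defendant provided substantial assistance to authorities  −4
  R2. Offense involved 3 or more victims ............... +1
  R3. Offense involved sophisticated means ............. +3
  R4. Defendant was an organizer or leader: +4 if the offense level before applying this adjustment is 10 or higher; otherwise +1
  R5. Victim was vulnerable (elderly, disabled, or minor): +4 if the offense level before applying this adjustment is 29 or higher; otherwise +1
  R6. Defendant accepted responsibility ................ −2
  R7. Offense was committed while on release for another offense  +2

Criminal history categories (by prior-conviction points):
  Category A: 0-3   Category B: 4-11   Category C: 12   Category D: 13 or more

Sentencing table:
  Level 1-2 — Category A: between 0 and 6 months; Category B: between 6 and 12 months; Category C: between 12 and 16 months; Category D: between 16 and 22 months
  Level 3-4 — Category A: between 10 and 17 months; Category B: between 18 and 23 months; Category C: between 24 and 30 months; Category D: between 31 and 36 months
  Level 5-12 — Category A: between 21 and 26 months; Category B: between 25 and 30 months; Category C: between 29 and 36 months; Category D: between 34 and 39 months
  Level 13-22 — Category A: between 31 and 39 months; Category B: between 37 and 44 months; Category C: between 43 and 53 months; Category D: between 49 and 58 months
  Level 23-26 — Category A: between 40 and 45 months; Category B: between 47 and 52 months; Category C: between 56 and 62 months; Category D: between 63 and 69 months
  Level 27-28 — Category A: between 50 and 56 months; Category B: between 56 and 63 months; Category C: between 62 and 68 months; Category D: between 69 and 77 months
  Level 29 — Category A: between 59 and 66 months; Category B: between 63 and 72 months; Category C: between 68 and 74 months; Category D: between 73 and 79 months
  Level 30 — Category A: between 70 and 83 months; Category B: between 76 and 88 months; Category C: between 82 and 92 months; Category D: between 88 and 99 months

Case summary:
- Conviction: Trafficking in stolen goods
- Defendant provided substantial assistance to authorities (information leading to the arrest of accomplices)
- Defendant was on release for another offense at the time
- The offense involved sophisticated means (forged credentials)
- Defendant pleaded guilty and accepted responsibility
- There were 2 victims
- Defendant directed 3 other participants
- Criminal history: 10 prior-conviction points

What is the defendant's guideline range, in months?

76-88 months

Base offense level for trafficking in stolen goods: 28.
R1 applies: 28 − 4 = 24.
R2 does not apply.
R3 applies: 24 + 3 = 27.
R4 applies (level before this adjustment is 27 ≥ 10, so +4): 27 + 4 = 31.
R6 applies: 31 − 2 = 29.
R7 applies: 29 + 2 = 31.
Level 31 exceeds the maximum of 30; capped at 30.
Final offense level: 30.
Criminal history: 10 prior points → Category B (4-11).
Level 30 falls in the 30 band.
Grid: Level 30 × Category B = 76-88 months.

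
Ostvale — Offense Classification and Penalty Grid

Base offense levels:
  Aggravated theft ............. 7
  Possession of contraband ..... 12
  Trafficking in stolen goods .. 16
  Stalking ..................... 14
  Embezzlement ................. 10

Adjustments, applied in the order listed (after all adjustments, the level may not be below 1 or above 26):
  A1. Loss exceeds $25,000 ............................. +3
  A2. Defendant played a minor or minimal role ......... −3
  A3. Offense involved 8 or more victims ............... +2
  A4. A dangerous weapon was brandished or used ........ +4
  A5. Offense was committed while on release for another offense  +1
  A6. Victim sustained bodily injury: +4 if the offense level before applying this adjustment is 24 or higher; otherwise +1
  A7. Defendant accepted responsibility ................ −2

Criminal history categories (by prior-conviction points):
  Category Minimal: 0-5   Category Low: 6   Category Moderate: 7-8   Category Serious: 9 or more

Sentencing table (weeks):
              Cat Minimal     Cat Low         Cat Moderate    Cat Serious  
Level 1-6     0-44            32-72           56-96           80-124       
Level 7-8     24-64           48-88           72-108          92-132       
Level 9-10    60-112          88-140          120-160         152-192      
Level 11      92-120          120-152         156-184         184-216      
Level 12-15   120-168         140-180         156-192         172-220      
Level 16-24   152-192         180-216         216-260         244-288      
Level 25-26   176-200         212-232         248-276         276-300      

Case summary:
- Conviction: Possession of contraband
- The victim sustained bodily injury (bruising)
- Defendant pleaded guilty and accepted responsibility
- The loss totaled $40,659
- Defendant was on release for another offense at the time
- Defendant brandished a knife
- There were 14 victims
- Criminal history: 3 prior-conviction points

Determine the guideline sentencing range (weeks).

Base offense level for possession of contraband: 12.
A1 applies: 12 + 3 = 15.
A3 applies: 15 + 2 = 17.
A4 applies: 17 + 4 = 21.
A5 applies: 21 + 1 = 22.
A6 applies (level before this adjustment is 22 < 24, so +1): 22 + 1 = 23.
A7 applies: 23 − 2 = 21.
Final offense level: 21.
Criminal history: 3 prior points → Category Minimal (0-5).
Level 21 falls in the 16-24 band.
Grid: Level 16-24 × Category Minimal = 152-192 weeks.

152-192 weeks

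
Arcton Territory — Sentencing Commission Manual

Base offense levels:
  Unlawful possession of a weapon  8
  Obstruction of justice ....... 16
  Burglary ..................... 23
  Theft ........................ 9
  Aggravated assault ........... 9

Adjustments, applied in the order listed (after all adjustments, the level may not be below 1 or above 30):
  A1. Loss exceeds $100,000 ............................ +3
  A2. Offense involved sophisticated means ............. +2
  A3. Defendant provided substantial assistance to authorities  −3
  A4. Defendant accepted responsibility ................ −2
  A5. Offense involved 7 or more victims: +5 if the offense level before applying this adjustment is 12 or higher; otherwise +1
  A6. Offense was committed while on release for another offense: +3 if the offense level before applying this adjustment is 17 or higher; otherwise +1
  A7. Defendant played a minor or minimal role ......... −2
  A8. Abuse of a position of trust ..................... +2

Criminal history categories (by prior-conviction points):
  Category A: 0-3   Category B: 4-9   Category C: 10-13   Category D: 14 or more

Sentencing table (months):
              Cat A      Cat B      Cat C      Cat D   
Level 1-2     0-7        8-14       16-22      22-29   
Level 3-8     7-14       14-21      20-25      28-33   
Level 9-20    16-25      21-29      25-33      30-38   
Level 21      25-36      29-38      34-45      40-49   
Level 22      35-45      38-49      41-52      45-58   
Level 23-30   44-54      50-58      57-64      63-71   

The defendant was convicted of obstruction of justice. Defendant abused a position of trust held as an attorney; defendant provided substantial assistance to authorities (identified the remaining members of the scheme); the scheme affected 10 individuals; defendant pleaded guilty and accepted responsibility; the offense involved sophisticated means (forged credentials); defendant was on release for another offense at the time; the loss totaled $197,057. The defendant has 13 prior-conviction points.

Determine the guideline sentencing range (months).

Base offense level for obstruction of justice: 16.
A1 applies: 16 + 3 = 19.
A2 applies: 19 + 2 = 21.
A3 applies: 21 − 3 = 18.
A4 applies: 18 − 2 = 16.
A5 applies (level before this adjustment is 16 ≥ 12, so +5): 16 + 5 = 21.
A6 applies (level before this adjustment is 21 ≥ 17, so +3): 21 + 3 = 24.
A8 applies: 24 + 2 = 26.
Final offense level: 26.
Criminal history: 13 prior points → Category C (10-13).
Level 26 falls in the 23-30 band.
Grid: Level 23-30 × Category C = 57-64 months.

57-64 months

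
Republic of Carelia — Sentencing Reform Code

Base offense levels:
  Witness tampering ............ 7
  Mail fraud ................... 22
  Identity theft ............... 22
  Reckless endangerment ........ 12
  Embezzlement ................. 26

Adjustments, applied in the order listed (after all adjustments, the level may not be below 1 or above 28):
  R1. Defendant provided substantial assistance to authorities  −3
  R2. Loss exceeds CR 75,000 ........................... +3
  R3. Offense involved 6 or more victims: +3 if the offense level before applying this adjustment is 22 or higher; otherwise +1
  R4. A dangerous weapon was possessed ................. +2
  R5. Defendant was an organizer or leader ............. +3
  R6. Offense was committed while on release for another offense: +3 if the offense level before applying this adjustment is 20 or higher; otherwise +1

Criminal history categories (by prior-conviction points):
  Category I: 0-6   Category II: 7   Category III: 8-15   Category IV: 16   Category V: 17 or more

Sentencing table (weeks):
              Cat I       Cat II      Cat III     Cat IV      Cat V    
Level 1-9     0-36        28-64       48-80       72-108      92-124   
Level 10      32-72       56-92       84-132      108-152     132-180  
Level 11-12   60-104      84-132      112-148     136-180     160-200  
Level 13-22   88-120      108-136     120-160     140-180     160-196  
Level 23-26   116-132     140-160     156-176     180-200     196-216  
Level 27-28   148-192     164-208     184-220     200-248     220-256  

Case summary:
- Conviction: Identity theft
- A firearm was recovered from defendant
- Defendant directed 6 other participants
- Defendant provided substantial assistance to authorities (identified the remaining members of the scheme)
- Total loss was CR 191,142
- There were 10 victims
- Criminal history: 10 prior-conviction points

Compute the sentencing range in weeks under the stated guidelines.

184-220 weeks

Base offense level for identity theft: 22.
R1 applies: 22 − 3 = 19.
R2 applies: 19 + 3 = 22.
R3 applies (level before this adjustment is 22 ≥ 22, so +3): 22 + 3 = 25.
R4 applies: 25 + 2 = 27.
R5 applies: 27 + 3 = 30.
Level 30 exceeds the maximum of 28; capped at 28.
Final offense level: 28.
Criminal history: 10 prior points → Category III (8-15).
Level 28 falls in the 27-28 band.
Grid: Level 27-28 × Category III = 184-220 weeks.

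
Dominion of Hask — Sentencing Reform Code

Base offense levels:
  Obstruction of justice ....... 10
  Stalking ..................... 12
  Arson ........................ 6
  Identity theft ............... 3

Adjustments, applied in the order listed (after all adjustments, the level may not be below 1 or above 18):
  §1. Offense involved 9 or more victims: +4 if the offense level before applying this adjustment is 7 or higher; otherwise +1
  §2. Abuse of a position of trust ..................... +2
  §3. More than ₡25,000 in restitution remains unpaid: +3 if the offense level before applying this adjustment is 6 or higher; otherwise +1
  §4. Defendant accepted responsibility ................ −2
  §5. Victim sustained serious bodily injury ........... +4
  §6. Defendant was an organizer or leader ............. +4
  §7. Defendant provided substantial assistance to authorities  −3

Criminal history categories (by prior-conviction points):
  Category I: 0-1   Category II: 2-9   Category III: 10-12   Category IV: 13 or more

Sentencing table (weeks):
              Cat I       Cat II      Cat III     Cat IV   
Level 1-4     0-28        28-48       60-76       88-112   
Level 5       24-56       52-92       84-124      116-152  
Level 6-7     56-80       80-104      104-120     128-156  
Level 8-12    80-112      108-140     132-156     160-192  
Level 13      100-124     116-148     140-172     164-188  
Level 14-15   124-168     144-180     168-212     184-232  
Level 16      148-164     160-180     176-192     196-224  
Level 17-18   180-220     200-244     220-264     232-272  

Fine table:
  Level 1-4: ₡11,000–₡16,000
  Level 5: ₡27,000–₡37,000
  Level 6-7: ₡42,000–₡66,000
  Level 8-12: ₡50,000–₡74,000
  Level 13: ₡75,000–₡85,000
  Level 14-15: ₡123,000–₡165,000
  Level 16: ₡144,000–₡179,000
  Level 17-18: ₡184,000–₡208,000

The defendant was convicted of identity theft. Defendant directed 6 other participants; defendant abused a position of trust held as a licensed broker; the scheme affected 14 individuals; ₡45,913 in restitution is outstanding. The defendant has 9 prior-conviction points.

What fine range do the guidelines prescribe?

₡75,000–₡85,000

Base offense level for identity theft: 3.
§1 applies (level before this adjustment is 3 < 7, so +1): 3 + 1 = 4.
§2 applies: 4 + 2 = 6.
§3 applies (level before this adjustment is 6 ≥ 6, so +3): 6 + 3 = 9.
§6 applies: 9 + 4 = 13.
Final offense level: 13.
Level 13 falls in the 13 band.
Fine table: Level 13 → ₡75,000–₡85,000.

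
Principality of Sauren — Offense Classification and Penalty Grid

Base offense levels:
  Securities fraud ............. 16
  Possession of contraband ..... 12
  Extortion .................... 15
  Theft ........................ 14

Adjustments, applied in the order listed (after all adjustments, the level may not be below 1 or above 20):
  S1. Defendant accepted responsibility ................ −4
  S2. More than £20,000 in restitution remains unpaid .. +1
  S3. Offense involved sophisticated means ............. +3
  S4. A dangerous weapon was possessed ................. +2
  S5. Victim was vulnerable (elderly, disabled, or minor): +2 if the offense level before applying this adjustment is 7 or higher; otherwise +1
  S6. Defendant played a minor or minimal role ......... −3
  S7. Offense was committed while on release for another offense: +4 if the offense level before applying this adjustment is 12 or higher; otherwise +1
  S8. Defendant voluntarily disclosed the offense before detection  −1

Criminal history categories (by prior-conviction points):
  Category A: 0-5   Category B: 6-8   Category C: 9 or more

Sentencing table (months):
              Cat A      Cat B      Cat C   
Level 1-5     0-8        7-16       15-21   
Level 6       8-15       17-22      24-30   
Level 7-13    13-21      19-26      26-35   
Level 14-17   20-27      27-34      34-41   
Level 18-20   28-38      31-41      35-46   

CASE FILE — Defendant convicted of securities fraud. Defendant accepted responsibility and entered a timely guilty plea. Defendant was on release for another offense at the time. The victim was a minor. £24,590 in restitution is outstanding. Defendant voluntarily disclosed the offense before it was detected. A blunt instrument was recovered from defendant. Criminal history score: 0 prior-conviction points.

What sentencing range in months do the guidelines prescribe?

Base offense level for securities fraud: 16.
S1 applies: 16 − 4 = 12.
S2 applies: 12 + 1 = 13.
S3 does not apply.
S4 applies: 13 + 2 = 15.
S5 applies (level before this adjustment is 15 ≥ 7, so +2): 15 + 2 = 17.
S6 does not apply.
S7 applies (level before this adjustment is 17 ≥ 12, so +4): 17 + 4 = 21.
S8 applies: 21 − 1 = 20.
Final offense level: 20.
Criminal history: 0 prior points → Category A (0-5).
Level 20 falls in the 18-20 band.
Grid: Level 18-20 × Category A = 28-38 months.

28-38 months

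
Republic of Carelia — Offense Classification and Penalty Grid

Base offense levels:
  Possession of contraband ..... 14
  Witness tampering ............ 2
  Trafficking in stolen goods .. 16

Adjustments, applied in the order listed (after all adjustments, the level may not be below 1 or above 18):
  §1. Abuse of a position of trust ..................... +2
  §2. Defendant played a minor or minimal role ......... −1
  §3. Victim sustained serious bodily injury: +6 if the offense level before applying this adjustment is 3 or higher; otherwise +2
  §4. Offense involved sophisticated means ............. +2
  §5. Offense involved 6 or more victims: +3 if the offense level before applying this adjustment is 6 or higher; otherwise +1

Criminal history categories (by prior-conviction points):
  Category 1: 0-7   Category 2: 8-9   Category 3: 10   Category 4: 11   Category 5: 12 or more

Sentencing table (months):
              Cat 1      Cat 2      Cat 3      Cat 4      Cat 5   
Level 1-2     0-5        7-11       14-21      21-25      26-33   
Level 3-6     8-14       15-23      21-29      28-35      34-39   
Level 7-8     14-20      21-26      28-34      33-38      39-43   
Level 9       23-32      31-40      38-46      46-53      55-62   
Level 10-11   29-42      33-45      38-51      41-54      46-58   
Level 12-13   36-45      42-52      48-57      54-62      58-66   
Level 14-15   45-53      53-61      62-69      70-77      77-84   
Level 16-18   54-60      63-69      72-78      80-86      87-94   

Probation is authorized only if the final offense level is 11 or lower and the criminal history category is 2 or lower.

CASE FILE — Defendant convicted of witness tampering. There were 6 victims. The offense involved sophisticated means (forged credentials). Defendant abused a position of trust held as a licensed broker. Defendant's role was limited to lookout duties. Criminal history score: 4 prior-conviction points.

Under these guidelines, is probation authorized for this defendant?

Base offense level for witness tampering: 2.
§1 applies: 2 + 2 = 4.
§2 applies: 4 − 1 = 3.
§3 does not apply.
§4 applies: 3 + 2 = 5.
§5 applies (level before this adjustment is 5 < 6, so +1): 5 + 1 = 6.
Final offense level: 6.
Criminal history: 4 prior points → Category 1 (0-7).
Level 6 falls in the 3-6 band.
Grid: Level 3-6 × Category 1 = 8-14 months.
Probation check: level 6 ≤ 11 and category 1 ≤ 2 → eligible.

Yes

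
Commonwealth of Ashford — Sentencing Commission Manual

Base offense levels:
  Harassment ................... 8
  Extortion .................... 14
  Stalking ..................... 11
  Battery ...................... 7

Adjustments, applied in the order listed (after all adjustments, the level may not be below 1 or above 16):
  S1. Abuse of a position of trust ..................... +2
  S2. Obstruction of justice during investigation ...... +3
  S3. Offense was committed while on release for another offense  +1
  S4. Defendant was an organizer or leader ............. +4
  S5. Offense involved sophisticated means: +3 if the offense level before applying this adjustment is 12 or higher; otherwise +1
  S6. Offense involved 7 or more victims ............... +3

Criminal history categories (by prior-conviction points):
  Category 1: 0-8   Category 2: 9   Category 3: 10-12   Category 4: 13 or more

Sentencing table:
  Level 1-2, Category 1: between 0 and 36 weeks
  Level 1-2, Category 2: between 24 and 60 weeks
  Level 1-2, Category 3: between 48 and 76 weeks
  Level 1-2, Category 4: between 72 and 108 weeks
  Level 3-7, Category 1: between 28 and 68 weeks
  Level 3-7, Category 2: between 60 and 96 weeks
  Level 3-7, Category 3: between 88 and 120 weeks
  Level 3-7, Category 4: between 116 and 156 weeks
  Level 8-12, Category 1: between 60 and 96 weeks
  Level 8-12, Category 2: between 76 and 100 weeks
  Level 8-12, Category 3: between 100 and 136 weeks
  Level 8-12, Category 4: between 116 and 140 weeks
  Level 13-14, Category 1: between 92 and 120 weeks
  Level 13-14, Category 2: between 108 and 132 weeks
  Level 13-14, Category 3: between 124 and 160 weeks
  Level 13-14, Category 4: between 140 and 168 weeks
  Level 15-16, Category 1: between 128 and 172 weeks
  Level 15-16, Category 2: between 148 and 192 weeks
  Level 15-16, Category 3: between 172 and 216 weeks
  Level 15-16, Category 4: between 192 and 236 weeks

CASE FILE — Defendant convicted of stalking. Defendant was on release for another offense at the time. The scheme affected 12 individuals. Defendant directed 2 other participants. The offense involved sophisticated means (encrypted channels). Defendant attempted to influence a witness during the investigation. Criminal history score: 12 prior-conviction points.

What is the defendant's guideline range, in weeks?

Base offense level for stalking: 11.
S2 applies: 11 + 3 = 14.
S3 applies: 14 + 1 = 15.
S4 applies: 15 + 4 = 19.
S5 applies (level before this adjustment is 19 ≥ 12, so +3): 19 + 3 = 22.
S6 applies: 22 + 3 = 25.
Level 25 exceeds the maximum of 16; capped at 16.
Final offense level: 16.
Criminal history: 12 prior points → Category 3 (10-12).
Level 16 falls in the 15-16 band.
Grid: Level 15-16 × Category 3 = 172-216 weeks.

172-216 weeks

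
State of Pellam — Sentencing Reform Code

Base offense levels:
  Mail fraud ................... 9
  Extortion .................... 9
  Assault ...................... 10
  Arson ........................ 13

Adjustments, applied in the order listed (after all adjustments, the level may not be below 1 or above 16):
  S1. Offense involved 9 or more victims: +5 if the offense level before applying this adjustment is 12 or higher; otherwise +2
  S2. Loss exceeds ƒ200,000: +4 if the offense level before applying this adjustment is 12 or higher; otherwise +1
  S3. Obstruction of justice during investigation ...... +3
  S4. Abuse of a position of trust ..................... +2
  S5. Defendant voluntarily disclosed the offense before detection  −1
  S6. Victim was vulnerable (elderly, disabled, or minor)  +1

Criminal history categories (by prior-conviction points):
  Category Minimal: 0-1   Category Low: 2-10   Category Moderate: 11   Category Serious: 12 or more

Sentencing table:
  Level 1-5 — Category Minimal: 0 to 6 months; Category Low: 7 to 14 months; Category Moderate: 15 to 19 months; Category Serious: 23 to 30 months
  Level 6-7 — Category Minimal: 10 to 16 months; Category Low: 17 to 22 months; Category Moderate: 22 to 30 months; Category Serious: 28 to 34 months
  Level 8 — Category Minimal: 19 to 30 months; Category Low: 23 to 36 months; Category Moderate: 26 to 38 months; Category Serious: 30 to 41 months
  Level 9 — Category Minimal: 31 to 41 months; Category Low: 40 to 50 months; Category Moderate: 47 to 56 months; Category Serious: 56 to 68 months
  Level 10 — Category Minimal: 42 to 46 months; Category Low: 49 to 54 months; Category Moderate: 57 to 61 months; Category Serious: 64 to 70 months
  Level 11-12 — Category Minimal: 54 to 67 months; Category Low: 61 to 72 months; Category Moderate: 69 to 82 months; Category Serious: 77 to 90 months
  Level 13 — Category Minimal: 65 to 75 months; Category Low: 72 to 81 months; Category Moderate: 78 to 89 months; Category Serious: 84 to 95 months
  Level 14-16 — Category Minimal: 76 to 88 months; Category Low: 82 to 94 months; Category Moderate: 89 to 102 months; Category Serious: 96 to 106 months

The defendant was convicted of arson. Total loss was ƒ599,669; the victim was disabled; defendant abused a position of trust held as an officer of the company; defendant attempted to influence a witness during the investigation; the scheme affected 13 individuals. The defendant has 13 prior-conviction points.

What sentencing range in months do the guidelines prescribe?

Base offense level for arson: 13.
S1 applies (level before this adjustment is 13 ≥ 12, so +5): 13 + 5 = 18.
S2 applies (level before this adjustment is 18 ≥ 12, so +4): 18 + 4 = 22.
S3 applies: 22 + 3 = 25.
S4 applies: 25 + 2 = 27.
S5 does not apply.
S6 applies: 27 + 1 = 28.
Level 28 exceeds the maximum of 16; capped at 16.
Final offense level: 16.
Criminal history: 13 prior points → Category Serious (12+).
Level 16 falls in the 14-16 band.
Grid: Level 14-16 × Category Serious = 96-106 months.

96-106 months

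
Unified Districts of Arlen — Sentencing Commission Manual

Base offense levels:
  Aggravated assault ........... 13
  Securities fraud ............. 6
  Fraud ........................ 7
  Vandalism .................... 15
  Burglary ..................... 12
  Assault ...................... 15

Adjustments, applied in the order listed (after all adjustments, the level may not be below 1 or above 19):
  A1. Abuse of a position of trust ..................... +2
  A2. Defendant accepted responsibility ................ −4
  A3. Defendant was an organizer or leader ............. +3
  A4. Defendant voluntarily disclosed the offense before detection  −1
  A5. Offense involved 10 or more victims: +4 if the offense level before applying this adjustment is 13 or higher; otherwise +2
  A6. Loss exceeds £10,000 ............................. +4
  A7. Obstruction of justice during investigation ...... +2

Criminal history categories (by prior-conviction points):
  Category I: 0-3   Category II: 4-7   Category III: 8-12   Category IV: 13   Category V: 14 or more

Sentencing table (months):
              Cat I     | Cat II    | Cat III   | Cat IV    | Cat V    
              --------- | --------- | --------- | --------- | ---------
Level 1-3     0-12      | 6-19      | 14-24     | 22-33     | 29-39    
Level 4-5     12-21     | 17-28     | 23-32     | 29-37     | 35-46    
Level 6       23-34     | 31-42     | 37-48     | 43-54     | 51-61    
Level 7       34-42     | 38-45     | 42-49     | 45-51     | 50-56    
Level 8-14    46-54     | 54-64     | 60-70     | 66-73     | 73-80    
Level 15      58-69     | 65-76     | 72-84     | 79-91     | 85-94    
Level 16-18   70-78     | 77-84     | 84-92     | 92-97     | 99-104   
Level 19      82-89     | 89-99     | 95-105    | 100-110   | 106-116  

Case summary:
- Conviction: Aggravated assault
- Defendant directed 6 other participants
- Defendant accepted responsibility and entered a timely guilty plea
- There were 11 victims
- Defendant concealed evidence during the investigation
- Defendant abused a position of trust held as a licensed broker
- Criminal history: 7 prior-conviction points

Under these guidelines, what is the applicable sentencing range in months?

Base offense level for aggravated assault: 13.
A1 applies: 13 + 2 = 15.
A2 applies: 15 − 4 = 11.
A3 applies: 11 + 3 = 14.
A5 applies (level before this adjustment is 14 ≥ 13, so +4): 14 + 4 = 18.
A6 does not apply.
A7 applies: 18 + 2 = 20.
Level 20 exceeds the maximum of 19; capped at 19.
Final offense level: 19.
Criminal history: 7 prior points → Category II (4-7).
Level 19 falls in the 19 band.
Grid: Level 19 × Category II = 89-99 months.

89-99 months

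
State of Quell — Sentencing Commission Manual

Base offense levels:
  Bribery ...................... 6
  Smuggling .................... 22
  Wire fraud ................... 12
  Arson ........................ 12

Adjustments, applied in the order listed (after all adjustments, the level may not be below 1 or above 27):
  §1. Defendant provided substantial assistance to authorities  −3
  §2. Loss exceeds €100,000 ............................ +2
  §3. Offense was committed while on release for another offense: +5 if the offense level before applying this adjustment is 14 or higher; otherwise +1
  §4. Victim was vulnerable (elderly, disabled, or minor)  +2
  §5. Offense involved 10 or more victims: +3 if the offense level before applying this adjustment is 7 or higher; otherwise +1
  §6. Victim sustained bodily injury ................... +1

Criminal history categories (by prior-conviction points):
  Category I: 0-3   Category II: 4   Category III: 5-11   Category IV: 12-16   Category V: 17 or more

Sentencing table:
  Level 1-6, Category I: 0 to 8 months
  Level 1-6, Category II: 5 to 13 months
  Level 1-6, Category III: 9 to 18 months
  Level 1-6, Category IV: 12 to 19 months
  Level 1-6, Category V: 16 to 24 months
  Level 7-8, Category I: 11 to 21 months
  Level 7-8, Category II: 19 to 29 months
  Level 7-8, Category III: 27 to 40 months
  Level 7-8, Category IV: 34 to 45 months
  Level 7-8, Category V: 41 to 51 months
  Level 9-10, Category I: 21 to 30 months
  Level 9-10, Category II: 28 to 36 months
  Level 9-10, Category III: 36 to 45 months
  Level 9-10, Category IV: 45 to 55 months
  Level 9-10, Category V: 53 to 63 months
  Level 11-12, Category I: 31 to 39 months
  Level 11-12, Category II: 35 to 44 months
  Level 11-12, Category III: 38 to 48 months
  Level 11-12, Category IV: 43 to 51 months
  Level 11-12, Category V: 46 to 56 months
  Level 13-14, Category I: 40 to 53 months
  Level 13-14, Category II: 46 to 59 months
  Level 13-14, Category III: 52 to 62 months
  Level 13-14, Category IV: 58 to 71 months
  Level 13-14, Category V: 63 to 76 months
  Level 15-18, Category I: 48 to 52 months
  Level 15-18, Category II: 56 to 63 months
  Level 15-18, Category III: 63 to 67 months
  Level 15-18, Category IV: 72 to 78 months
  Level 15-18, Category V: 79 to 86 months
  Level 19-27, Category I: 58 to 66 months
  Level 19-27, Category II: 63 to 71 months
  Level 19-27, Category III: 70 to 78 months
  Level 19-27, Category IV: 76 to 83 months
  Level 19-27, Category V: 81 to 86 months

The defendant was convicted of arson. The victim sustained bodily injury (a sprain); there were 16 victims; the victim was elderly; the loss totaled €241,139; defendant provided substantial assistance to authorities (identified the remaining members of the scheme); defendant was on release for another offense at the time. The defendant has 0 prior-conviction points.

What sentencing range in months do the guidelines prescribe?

48-52 months

Base offense level for arson: 12.
§1 applies: 12 − 3 = 9.
§2 applies: 9 + 2 = 11.
§3 applies (level before this adjustment is 11 < 14, so +1): 11 + 1 = 12.
§4 applies: 12 + 2 = 14.
§5 applies (level before this adjustment is 14 ≥ 7, so +3): 14 + 3 = 17.
§6 applies: 17 + 1 = 18.
Final offense level: 18.
Criminal history: 0 prior points → Category I (0-3).
Level 18 falls in the 15-18 band.
Grid: Level 15-18 × Category I = 48-52 months.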